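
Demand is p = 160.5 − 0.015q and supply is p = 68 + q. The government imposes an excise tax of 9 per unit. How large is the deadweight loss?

Competitive equilibrium: 160.5 − 0.015q = 68 + q → q* = 91.133, p* = 159.133.
With the tax, the buyer price exceeds the seller price by 9: (160.5 − 0.015q) − (68 + q) = 9 → q' = 82.266.
Δq = 91.133 − 82.266 = 8.867; the wedge equals the tax, 9.
Deadweight loss = ½ × 8.867 × 9 = 39.90.

39.90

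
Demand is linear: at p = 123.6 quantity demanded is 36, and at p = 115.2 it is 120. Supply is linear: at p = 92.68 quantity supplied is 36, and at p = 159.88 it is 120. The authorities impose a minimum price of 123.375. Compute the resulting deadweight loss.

463.85

Demand slope = (115.2 − 123.6)/(120 − 36) = −0.1, so p = 127.2 − 0.1q.
Supply slope = (159.88 − 92.68)/(120 − 36) = 0.8, so p = 63.88 + 0.8q.
Competitive equilibrium: 127.2 − 0.1q = 63.88 + 0.8q → q* = 70.3556, p* = 120.1644.
At the floor p = 123.375, quantity demanded = (127.2 − 123.375)/0.1 = 38.25.
Sellers' marginal cost at q' = 38.25: 63.88 + 0.8·38.25 = 94.48.
Δq = 70.3556 − 38.25 = 32.1056; wedge = 123.375 − 94.48 = 28.895.
The triangle = ½ × 32.1056 × 28.895 = 463.85.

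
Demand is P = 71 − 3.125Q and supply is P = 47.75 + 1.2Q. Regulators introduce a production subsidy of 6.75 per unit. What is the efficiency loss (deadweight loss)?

Competitive equilibrium: 71 − 3.125Q = 47.75 + 1.2Q → Q* = 5.3757, P* = 54.2009.
The subsidy lowers effective supply by 6.75: P = 41 + 1.2Q.
New quantity: 71 − 3.125Q = 41 + 1.2Q → Q' = 6.9364.
Overproduction ΔQ = 6.9364 − 5.3757 = 1.5607; wedge = subsidy = 6.75.
DWL = ½ × 1.5607 × 6.75 = 5.27.

5.27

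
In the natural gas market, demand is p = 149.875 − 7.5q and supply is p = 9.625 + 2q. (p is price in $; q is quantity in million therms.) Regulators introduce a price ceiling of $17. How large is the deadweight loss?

$582.68 million

Competitive equilibrium: 149.875 − 7.5q = 9.625 + 2q → q* = 14.76316, p* = 39.15132.
At the ceiling p = 17, quantity supplied = (17 − 9.625)/2 = 3.6875.
Willingness to pay at q' = 3.6875: 149.875 − 7.5·3.6875 = 122.21875.
Δq = 14.76316 − 3.6875 = 11.07566; wedge = 122.21875 − 17 = 105.21875.
Deadweight loss = ½ × 11.07566 × 105.21875 = $582.68 million.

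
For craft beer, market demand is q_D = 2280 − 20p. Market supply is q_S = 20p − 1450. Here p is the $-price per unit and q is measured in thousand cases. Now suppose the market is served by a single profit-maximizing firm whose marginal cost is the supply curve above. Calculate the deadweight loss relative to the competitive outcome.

$956.81 thousand

In inverse form: demand p = 114 − 0.05q, supply p = 72.5 + 0.05q.
Competitive equilibrium: 114 − 0.05q = 72.5 + 0.05q → q* = 415, p* = 93.25.
Marginal revenue: MR = 114 − 0.1q. Set MR = MC: 114 − 0.1q = 72.5 + 0.05q → q_m = 276.6667.
Price p_m = 114 − 0.05·276.6667 = 100.1667; MC(q_m) = 72.5 + 0.05·276.6667 = 86.3333.
Competitive q* = 415, so Δq = 138.3333; wedge = 100.1667 − 86.3333 = 13.8334.
Deadweight loss = ½ × 138.3333 × 13.8334 = $956.81 thousand.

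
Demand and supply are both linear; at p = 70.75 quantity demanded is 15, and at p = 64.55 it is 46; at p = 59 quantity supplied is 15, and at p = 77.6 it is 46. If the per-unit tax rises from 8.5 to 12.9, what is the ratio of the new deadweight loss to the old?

2.303

Demand slope = (64.55 − 70.75)/(46 − 15) = −0.2, so p = 73.75 − 0.2q.
Supply slope = (77.6 − 59)/(46 − 15) = 0.6, so p = 50 + 0.6q.
Competitive equilibrium: 73.75 − 0.2q = 50 + 0.6q → q* = 29.6875, p* = 67.8125.
For a per-unit tax t: Δq = t/0.8, so DWL = ½·t·(t/0.8) = t²/1.6.
At t = 8.5: DWL = 45.156. At t = 12.9: DWL = 104.006.
Ratio = (12.9/8.5)² = 2.303.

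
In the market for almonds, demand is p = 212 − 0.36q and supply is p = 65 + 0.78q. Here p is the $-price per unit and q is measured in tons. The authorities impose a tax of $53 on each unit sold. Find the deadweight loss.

Competitive equilibrium: 212 − 0.36q = 65 + 0.78q → q* = 128.9474, p* = 165.5789.
With the tax, the buyer price exceeds the seller price by 53: (212 − 0.36q) − (65 + 0.78q) = 53 → q' = 82.4561.
Δq = 128.9474 − 82.4561 = 46.4913; the wedge equals the tax, 53.
Welfare loss = ½ × 46.4913 × 53 = $1232.02.

$1232.02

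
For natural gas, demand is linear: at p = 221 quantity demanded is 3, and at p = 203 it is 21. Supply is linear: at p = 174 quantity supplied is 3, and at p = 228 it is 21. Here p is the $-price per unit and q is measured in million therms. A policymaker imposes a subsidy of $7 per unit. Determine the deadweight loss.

$6.125 million

Demand slope = (203 − 221)/(21 − 3) = −1, so p = 224 − q.
Supply slope = (228 − 174)/(21 − 3) = 3, so p = 165 + 3q.
Competitive equilibrium: 224 − q = 165 + 3q → q* = 14.75, p* = 209.25.
The subsidy lowers effective supply by 7: p = 158 + 3q.
New quantity: 224 − q = 158 + 3q → q' = 16.5.
Overproduction Δq = 16.5 − 14.75 = 1.75; wedge = subsidy = 7.
DWL = ½ × 1.75 × 7 = $6.125 million.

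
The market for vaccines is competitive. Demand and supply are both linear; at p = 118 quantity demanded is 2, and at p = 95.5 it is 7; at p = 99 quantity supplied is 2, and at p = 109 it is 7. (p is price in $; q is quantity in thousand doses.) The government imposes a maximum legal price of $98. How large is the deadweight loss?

$38.08 thousand

Demand slope = (95.5 − 118)/(7 − 2) = −4.5, so p = 127 − 4.5q.
Supply slope = (109 − 99)/(7 − 2) = 2, so p = 95 + 2q.
Competitive equilibrium: 127 − 4.5q = 95 + 2q → q* = 4.9231, p* = 104.8462.
At the ceiling p = 98, quantity supplied = (98 − 95)/2 = 1.5.
Willingness to pay at q' = 1.5: 127 − 4.5·1.5 = 120.25.
Δq = 4.9231 − 1.5 = 3.4231; wedge = 120.25 − 98 = 22.25.
DWL = ½ × 3.4231 × 22.25 = $38.08 thousand.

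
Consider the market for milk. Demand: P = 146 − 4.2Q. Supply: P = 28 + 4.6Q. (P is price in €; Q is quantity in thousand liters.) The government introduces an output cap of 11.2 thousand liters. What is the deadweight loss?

Competitive equilibrium: 146 − 4.2Q = 28 + 4.6Q → Q* = 13.4091, P* = 89.6818.
At Q = 11.2: demand price = 146 − 4.2·11.2 = 98.96; supply price = 28 + 4.6·11.2 = 79.52.
ΔQ = 13.4091 − 11.2 = 2.2091; wedge = 98.96 − 79.52 = 19.44.
The triangle = ½ × 2.2091 × 19.44 = €21.47 thousand.

€21.47 thousand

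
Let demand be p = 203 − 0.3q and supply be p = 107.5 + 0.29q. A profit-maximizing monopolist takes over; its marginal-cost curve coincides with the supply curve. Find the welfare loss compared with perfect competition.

Competitive equilibrium: 203 − 0.3q = 107.5 + 0.29q → q* = 161.8644, p* = 154.4407.
Marginal revenue: MR = 203 − 0.6q. Set MR = MC: 203 − 0.6q = 107.5 + 0.29q → q_m = 107.3034.
Price p_m = 203 − 0.3·107.3034 = 170.809; MC(q_m) = 107.5 + 0.29·107.3034 = 138.618.
Competitive q* = 161.8644, so Δq = 54.561; wedge = 170.809 − 138.618 = 32.191.
Welfare loss = ½ × 54.561 × 32.191 = 878.19.

878.19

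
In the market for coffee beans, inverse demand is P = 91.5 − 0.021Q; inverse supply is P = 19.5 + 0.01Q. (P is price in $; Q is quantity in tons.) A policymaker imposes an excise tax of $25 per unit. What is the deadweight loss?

$10080.65

Competitive equilibrium: 91.5 − 0.021Q = 19.5 + 0.01Q → Q* = 2322.5806, P* = 42.7258.
With the tax, the buyer price exceeds the seller price by 25: (91.5 − 0.021Q) − (19.5 + 0.01Q) = 25 → Q' = 1516.129.
ΔQ = 2322.5806 − 1516.129 = 806.4516; the wedge equals the tax, 25.
The triangle = ½ × 806.4516 × 25 = $10080.65.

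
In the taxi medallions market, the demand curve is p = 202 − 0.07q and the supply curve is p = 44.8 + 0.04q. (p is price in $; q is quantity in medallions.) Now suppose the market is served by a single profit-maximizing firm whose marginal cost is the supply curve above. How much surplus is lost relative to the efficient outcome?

Competitive equilibrium: 202 − 0.07q = 44.8 + 0.04q → q* = 1429.09091, p* = 101.96364.
Marginal revenue: MR = 202 − 0.14q. Set MR = MC: 202 − 0.14q = 44.8 + 0.04q → q_m = 873.33333.
Price p_m = 202 − 0.07·873.33333 = 140.86667; MC(q_m) = 44.8 + 0.04·873.33333 = 79.73333.
Competitive q* = 1429.09091, so Δq = 555.75758; wedge = 140.86667 − 79.73333 = 61.13334.
Welfare loss = ½ × 555.75758 × 61.13334 = $16987.66.

$16987.66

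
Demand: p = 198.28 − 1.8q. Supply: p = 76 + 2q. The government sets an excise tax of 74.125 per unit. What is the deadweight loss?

Competitive equilibrium: 198.28 − 1.8q = 76 + 2q → q* = 32.1789, p* = 140.3579.
With the tax, the buyer price exceeds the seller price by 74.125: (198.28 − 1.8q) − (76 + 2q) = 74.125 → q' = 12.6724.
Δq = 32.1789 − 12.6724 = 19.5065; the wedge equals the tax, 74.125.
Deadweight loss = ½ × 19.5065 × 74.125 = 722.96.

722.96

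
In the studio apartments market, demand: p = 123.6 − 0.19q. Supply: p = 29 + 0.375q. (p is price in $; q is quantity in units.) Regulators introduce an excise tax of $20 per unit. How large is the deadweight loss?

Competitive equilibrium: 123.6 − 0.19q = 29 + 0.375q → q* = 167.4336, p* = 91.7876.
With the tax, the buyer price exceeds the seller price by 20: (123.6 − 0.19q) − (29 + 0.375q) = 20 → q' = 132.0354.
Δq = 167.4336 − 132.0354 = 35.3982; the wedge equals the tax, 20.
DWL = ½ × 35.3982 × 20 = $353.98.

$353.98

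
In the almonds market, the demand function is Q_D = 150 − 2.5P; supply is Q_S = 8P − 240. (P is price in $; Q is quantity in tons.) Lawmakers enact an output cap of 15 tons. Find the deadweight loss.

$466.21

In inverse form: demand P = 60 − 0.4Q, supply P = 30 + 0.125Q.
Competitive equilibrium: 60 − 0.4Q = 30 + 0.125Q → Q* = 57.1429, P* = 37.1429.
At Q = 15: demand price = 60 − 0.4·15 = 54; supply price = 30 + 0.125·15 = 31.875.
ΔQ = 57.1429 − 15 = 42.1429; wedge = 54 − 31.875 = 22.125.
DWL = ½ × 42.1429 × 22.125 = $466.21.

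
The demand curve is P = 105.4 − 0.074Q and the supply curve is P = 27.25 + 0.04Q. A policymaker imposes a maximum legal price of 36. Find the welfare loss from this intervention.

Competitive equilibrium: 105.4 − 0.074Q = 27.25 + 0.04Q → Q* = 685.5263, P* = 54.6711.
At the ceiling P = 36, quantity supplied = (36 − 27.25)/0.04 = 218.75.
Willingness to pay at Q' = 218.75: 105.4 − 0.074·218.75 = 89.2125.
ΔQ = 685.5263 − 218.75 = 466.7763; wedge = 89.2125 − 36 = 53.2125.
DWL = ½ × 466.7763 × 53.2125 = 12419.17.

12419.17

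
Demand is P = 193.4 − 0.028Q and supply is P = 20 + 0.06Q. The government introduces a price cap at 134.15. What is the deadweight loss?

Competitive equilibrium: 193.4 − 0.028Q = 20 + 0.06Q → Q* = 1970.4545, P* = 138.2273.
At the ceiling P = 134.15, quantity supplied = (134.15 − 20)/0.06 = 1902.5.
Willingness to pay at Q' = 1902.5: 193.4 − 0.028·1902.5 = 140.13.
ΔQ = 1970.4545 − 1902.5 = 67.9545; wedge = 140.13 − 134.15 = 5.98.
Deadweight loss = ½ × 67.9545 × 5.98 = 203.18.

203.18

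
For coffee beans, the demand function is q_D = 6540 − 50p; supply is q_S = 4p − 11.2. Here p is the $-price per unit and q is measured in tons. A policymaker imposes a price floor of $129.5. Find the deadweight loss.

In inverse form: demand p = 130.8 − 0.02q, supply p = 2.8 + 0.25q.
Competitive equilibrium: 130.8 − 0.02q = 2.8 + 0.25q → q* = 474.0741, p* = 121.3185.
At the floor p = 129.5, quantity demanded = (130.8 − 129.5)/0.02 = 65.
Sellers' marginal cost at q' = 65: 2.8 + 0.25·65 = 19.05.
Δq = 474.0741 − 65 = 409.0741; wedge = 129.5 − 19.05 = 110.45.
The triangle = ½ × 409.0741 × 110.45 = $22591.12.

$22591.12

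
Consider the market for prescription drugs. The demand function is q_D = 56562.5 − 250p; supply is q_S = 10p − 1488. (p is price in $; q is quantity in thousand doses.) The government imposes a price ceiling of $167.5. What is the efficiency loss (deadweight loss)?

$16174.19 thousand

In inverse form: demand p = 226.25 − 0.004q, supply p = 148.8 + 0.1q.
Competitive equilibrium: 226.25 − 0.004q = 148.8 + 0.1q → q* = 744.7115, p* = 223.2712.
At the ceiling p = 167.5, quantity supplied = (167.5 − 148.8)/0.1 = 187.
Willingness to pay at q' = 187: 226.25 − 0.004·187 = 225.502.
Δq = 744.7115 − 187 = 557.7115; wedge = 225.502 − 167.5 = 58.002.
Welfare loss = ½ × 557.7115 × 58.002 = $16174.19 thousand.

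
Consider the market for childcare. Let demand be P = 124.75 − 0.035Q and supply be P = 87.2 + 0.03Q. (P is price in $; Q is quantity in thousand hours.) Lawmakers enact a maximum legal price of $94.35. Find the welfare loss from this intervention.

Competitive equilibrium: 124.75 − 0.035Q = 87.2 + 0.03Q → Q* = 577.69231, P* = 104.53077.
At the ceiling P = 94.35, quantity supplied = (94.35 − 87.2)/0.03 = 238.33333.
Willingness to pay at Q' = 238.33333: 124.75 − 0.035·238.33333 = 116.40833.
ΔQ = 577.69231 − 238.33333 = 339.35898; wedge = 116.40833 − 94.35 = 22.05833.
DWL = ½ × 339.35898 × 22.05833 = $3742.85 thousand.

$3742.85 thousand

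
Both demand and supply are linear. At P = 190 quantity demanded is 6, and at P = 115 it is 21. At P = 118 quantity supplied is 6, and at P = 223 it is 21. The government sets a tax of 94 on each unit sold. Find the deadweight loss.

Demand slope = (115 − 190)/(21 − 6) = −5, so P = 220 − 5Q.
Supply slope = (223 − 118)/(21 − 6) = 7, so P = 76 + 7Q.
Competitive equilibrium: 220 − 5Q = 76 + 7Q → Q* = 12, P* = 160.
With the tax, the buyer price exceeds the seller price by 94: (220 − 5Q) − (76 + 7Q) = 94 → Q' = 4.1667.
ΔQ = 12 − 4.1667 = 7.8333; the wedge equals the tax, 94.
The triangle = ½ × 7.8333 × 94 = 368.17.

368.17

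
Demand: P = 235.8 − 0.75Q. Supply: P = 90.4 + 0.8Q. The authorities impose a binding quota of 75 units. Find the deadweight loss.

274.10

Competitive equilibrium: 235.8 − 0.75Q = 90.4 + 0.8Q → Q* = 93.8065, P* = 165.4452.
At Q = 75: demand price = 235.8 − 0.75·75 = 179.55; supply price = 90.4 + 0.8·75 = 150.4.
ΔQ = 93.8065 − 75 = 18.8065; wedge = 179.55 − 150.4 = 29.15.
The triangle = ½ × 18.8065 × 29.15 = 274.10.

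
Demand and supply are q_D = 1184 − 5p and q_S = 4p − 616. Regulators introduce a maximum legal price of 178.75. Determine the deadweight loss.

In inverse form: demand p = 236.8 − 0.2q, supply p = 154 + 0.25q.
Competitive equilibrium: 236.8 − 0.2q = 154 + 0.25q → q* = 184, p* = 200.
At the ceiling p = 178.75, quantity supplied = (178.75 − 154)/0.25 = 99.
Willingness to pay at q' = 99: 236.8 − 0.2·99 = 217.
Δq = 184 − 99 = 85; wedge = 217 − 178.75 = 38.25.
Welfare loss = ½ × 85 × 38.25 = 1625.625.

1625.625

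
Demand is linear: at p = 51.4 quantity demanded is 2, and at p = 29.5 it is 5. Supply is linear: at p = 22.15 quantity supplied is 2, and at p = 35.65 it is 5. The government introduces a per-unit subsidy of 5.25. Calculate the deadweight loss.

Demand slope = (29.5 − 51.4)/(5 − 2) = −7.3, so p = 66 − 7.3q.
Supply slope = (35.65 − 22.15)/(5 − 2) = 4.5, so p = 13.15 + 4.5q.
Competitive equilibrium: 66 − 7.3q = 13.15 + 4.5q → q* = 4.4788, p* = 33.3047.
The subsidy lowers effective supply by 5.25: p = 7.9 + 4.5q.
New quantity: 66 − 7.3q = 7.9 + 4.5q → q' = 4.9237.
Overproduction Δq = 4.9237 − 4.4788 = 0.4449; wedge = subsidy = 5.25.
The triangle = ½ × 0.4449 × 5.25 = 1.17.

1.17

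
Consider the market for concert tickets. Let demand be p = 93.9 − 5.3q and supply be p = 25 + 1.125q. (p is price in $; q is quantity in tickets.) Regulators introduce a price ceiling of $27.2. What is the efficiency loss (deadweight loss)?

$246.98

Competitive equilibrium: 93.9 − 5.3q = 25 + 1.125q → q* = 10.7237, p* = 37.0642.
At the ceiling p = 27.2, quantity supplied = (27.2 − 25)/1.125 = 1.9556.
Willingness to pay at q' = 1.9556: 93.9 − 5.3·1.9556 = 83.5353.
Δq = 10.7237 − 1.9556 = 8.7681; wedge = 83.5353 − 27.2 = 56.3353.
Deadweight loss = ½ × 8.7681 × 56.3353 = $246.98.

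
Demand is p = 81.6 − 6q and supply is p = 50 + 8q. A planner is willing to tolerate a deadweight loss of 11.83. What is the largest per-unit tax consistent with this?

18.2

Competitive equilibrium: 81.6 − 6q = 50 + 8q → q* = 2.2571, p* = 68.0571.
A tax t gives Δq = t/14 and wedge t, so DWL = t²/28.
t²/28 = 11.83 → t² = 331.24 → t = 18.2.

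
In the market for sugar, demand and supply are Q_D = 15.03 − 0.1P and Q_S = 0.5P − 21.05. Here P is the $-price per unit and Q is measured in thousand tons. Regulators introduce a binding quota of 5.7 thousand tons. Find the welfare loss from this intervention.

In inverse form: demand P = 150.3 − 10Q, supply P = 42.1 + 2Q.
Competitive equilibrium: 150.3 − 10Q = 42.1 + 2Q → Q* = 9.0167, P* = 60.1333.
At Q = 5.7: demand price = 150.3 − 10·5.7 = 93.3; supply price = 42.1 + 2·5.7 = 53.5.
ΔQ = 9.0167 − 5.7 = 3.3167; wedge = 93.3 − 53.5 = 39.8.
The triangle = ½ × 3.3167 × 39.8 = $66 thousand.

$66 thousand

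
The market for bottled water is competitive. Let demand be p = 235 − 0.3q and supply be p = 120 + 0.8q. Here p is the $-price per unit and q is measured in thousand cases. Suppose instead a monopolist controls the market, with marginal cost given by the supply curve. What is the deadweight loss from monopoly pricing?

Competitive equilibrium: 235 − 0.3q = 120 + 0.8q → q* = 104.5455, p* = 203.6364.
Marginal revenue: MR = 235 − 0.6q. Set MR = MC: 235 − 0.6q = 120 + 0.8q → q_m = 82.1429.
Price p_m = 235 − 0.3·82.1429 = 210.3571; MC(q_m) = 120 + 0.8·82.1429 = 185.7143.
Competitive q* = 104.5455, so Δq = 22.4026; wedge = 210.3571 − 185.7143 = 24.6428.
The triangle = ½ × 22.4026 × 24.6428 = $276.03 thousand.

$276.03 thousand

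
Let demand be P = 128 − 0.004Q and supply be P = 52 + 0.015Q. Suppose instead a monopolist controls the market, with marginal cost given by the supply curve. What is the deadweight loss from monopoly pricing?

Competitive equilibrium: 128 − 0.004Q = 52 + 0.015Q → Q* = 4000, P* = 112.
Marginal revenue: MR = 128 − 0.008Q. Set MR = MC: 128 − 0.008Q = 52 + 0.015Q → Q_m = 3304.34783.
Price P_m = 128 − 0.004·3304.34783 = 114.78261; MC(Q_m) = 52 + 0.015·3304.34783 = 101.56522.
Competitive Q* = 4000, so ΔQ = 695.65217; wedge = 114.78261 − 101.56522 = 13.21739.
Welfare loss = ½ × 695.65217 × 13.21739 = 4597.35.

4597.35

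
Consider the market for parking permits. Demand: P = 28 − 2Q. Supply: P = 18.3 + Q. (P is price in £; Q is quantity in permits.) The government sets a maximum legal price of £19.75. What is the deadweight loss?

Competitive equilibrium: 28 − 2Q = 18.3 + Q → Q* = 3.2333, P* = 21.5333.
At the ceiling P = 19.75, quantity supplied = (19.75 − 18.3)/1 = 1.45.
Willingness to pay at Q' = 1.45: 28 − 2·1.45 = 25.1.
ΔQ = 3.2333 − 1.45 = 1.7833; wedge = 25.1 − 19.75 = 5.35.
Deadweight loss = ½ × 1.7833 × 5.35 = £4.77.

£4.77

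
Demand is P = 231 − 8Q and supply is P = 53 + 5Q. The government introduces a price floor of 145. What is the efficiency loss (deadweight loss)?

56.27

Competitive equilibrium: 231 − 8Q = 53 + 5Q → Q* = 13.6923, P* = 121.4615.
At the floor P = 145, quantity demanded = (231 − 145)/8 = 10.75.
Sellers' marginal cost at Q' = 10.75: 53 + 5·10.75 = 106.75.
ΔQ = 13.6923 − 10.75 = 2.9423; wedge = 145 − 106.75 = 38.25.
The triangle = ½ × 2.9423 × 38.25 = 56.27.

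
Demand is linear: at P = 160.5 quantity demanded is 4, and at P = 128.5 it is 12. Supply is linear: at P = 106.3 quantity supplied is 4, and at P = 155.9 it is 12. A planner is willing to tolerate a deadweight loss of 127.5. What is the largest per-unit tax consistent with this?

51

Demand slope = (128.5 − 160.5)/(12 − 4) = −4, so P = 176.5 − 4Q.
Supply slope = (155.9 − 106.3)/(12 − 4) = 6.2, so P = 81.5 + 6.2Q.
Competitive equilibrium: 176.5 − 4Q = 81.5 + 6.2Q → Q* = 9.3137, P* = 139.2451.
A tax t gives ΔQ = t/10.2 and wedge t, so DWL = t²/20.4.
t²/20.4 = 127.5 → t² = 2601 → t = 51.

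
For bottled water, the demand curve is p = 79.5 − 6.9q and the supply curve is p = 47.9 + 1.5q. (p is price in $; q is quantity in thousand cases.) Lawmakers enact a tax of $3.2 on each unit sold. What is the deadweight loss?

$0.61 thousand

Competitive equilibrium: 79.5 − 6.9q = 47.9 + 1.5q → q* = 3.7619, p* = 53.5429.
With the tax, the buyer price exceeds the seller price by 3.2: (79.5 − 6.9q) − (47.9 + 1.5q) = 3.2 → q' = 3.381.
Δq = 3.7619 − 3.381 = 0.3809; the wedge equals the tax, 3.2.
Welfare loss = ½ × 0.3809 × 3.2 = $0.61 thousand.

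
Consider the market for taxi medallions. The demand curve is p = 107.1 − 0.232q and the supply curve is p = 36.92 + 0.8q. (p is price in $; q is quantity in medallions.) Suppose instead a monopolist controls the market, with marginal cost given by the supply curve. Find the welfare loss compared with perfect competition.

Competitive equilibrium: 107.1 − 0.232q = 36.92 + 0.8q → q* = 68.0039, p* = 91.3231.
Marginal revenue: MR = 107.1 − 0.464q. Set MR = MC: 107.1 − 0.464q = 36.92 + 0.8q → q_m = 55.5222.
Price p_m = 107.1 − 0.232·55.5222 = 94.2188; MC(q_m) = 36.92 + 0.8·55.5222 = 81.3378.
Competitive q* = 68.0039, so Δq = 12.4817; wedge = 94.2188 − 81.3378 = 12.881.
The triangle = ½ × 12.4817 × 12.881 = $80.39.

$80.39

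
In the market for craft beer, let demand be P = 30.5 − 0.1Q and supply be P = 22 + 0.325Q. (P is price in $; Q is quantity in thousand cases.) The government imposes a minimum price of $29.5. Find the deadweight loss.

Competitive equilibrium: 30.5 − 0.1Q = 22 + 0.325Q → Q* = 20, P* = 28.5.
At the floor P = 29.5, quantity demanded = (30.5 − 29.5)/0.1 = 10.
Sellers' marginal cost at Q' = 10: 22 + 0.325·10 = 25.25.
ΔQ = 20 − 10 = 10; wedge = 29.5 − 25.25 = 4.25.
Welfare loss = ½ × 10 × 4.25 = $21.25 thousand.

$21.25 thousand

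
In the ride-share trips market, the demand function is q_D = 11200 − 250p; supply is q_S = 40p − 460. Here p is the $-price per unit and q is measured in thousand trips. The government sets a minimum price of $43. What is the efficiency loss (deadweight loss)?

In inverse form: demand p = 44.8 − 0.004q, supply p = 11.5 + 0.025q.
Competitive equilibrium: 44.8 − 0.004q = 11.5 + 0.025q → q* = 1148.2759, p* = 40.2069.
At the floor p = 43, quantity demanded = (44.8 − 43)/0.004 = 450.
Sellers' marginal cost at q' = 450: 11.5 + 0.025·450 = 22.75.
Δq = 1148.2759 − 450 = 698.2759; wedge = 43 − 22.75 = 20.25.
DWL = ½ × 698.2759 × 20.25 = $7070.04 thousand.

$7070.04 thousand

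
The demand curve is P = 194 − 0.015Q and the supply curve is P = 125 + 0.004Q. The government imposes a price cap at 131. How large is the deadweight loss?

43164.47

Competitive equilibrium: 194 − 0.015Q = 125 + 0.004Q → Q* = 3631.5789, P* = 139.5263.
At the ceiling P = 131, quantity supplied = (131 − 125)/0.004 = 1500.
Willingness to pay at Q' = 1500: 194 − 0.015·1500 = 171.5.
ΔQ = 3631.5789 − 1500 = 2131.5789; wedge = 171.5 − 131 = 40.5.
The triangle = ½ × 2131.5789 × 40.5 = 43164.47.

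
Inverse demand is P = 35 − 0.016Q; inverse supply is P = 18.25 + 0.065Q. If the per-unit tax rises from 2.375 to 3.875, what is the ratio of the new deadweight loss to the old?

2.662

Competitive equilibrium: 35 − 0.016Q = 18.25 + 0.065Q → Q* = 206.7901, P* = 31.6914.
For a per-unit tax t: ΔQ = t/0.081, so DWL = ½·t·(t/0.081) = t²/0.162.
At t = 2.375: DWL = 34.819. At t = 3.875: DWL = 92.689.
Ratio = (3.875/2.375)² = 2.662.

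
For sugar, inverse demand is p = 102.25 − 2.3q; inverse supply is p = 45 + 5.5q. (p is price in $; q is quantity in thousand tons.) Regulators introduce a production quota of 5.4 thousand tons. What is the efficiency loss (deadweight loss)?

$14.67 thousand

Competitive equilibrium: 102.25 − 2.3q = 45 + 5.5q → q* = 7.3397, p* = 85.3686.
At q = 5.4: demand price = 102.25 − 2.3·5.4 = 89.83; supply price = 45 + 5.5·5.4 = 74.7.
Δq = 7.3397 − 5.4 = 1.9397; wedge = 89.83 − 74.7 = 15.13.
The triangle = ½ × 1.9397 × 15.13 = $14.67 thousand.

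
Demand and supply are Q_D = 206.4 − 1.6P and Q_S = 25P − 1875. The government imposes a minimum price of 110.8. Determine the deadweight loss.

901.95

In inverse form: demand P = 129 − 0.625Q, supply P = 75 + 0.04Q.
Competitive equilibrium: 129 − 0.625Q = 75 + 0.04Q → Q* = 81.203, P* = 78.2481.
At the floor P = 110.8, quantity demanded = (129 − 110.8)/0.625 = 29.12.
Sellers' marginal cost at Q' = 29.12: 75 + 0.04·29.12 = 76.1648.
ΔQ = 81.203 − 29.12 = 52.083; wedge = 110.8 − 76.1648 = 34.6352.
Deadweight loss = ½ × 52.083 × 34.6352 = 901.95.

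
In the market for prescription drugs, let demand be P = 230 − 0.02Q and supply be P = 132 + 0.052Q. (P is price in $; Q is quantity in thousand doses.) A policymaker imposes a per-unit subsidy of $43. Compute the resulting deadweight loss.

Competitive equilibrium: 230 − 0.02Q = 132 + 0.052Q → Q* = 1361.1111, P* = 202.7778.
The subsidy lowers effective supply by 43: P = 89 + 0.052Q.
New quantity: 230 − 0.02Q = 89 + 0.052Q → Q' = 1958.3333.
Overproduction ΔQ = 1958.3333 − 1361.1111 = 597.2222; wedge = subsidy = 43.
The triangle = ½ × 597.2222 × 43 = $12840.28 thousand.

$12840.28 thousand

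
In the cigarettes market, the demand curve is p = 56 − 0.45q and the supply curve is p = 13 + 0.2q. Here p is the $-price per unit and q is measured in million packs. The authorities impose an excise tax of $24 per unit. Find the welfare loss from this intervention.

$443.08 million

Competitive equilibrium: 56 − 0.45q = 13 + 0.2q → q* = 66.1538, p* = 26.2308.
With the tax, the buyer price exceeds the seller price by 24: (56 − 0.45q) − (13 + 0.2q) = 24 → q' = 29.2308.
Δq = 66.1538 − 29.2308 = 36.923; the wedge equals the tax, 24.
DWL = ½ × 36.923 × 24 = $443.08 million.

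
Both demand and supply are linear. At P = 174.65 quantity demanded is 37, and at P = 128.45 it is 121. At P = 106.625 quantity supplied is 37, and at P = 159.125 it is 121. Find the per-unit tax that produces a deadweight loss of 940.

Demand slope = (128.45 − 174.65)/(121 − 37) = −0.55, so P = 195 − 0.55Q.
Supply slope = (159.125 − 106.625)/(121 − 37) = 0.625, so P = 83.5 + 0.625Q.
Competitive equilibrium: 195 − 0.55Q = 83.5 + 0.625Q → Q* = 94.8936, P* = 142.8085.
A tax t gives ΔQ = t/1.175 and wedge t, so DWL = t²/2.35.
t²/2.35 = 940 → t² = 2209 → t = 47.

47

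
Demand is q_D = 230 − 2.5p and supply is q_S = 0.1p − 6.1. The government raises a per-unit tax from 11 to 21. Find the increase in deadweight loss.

15.38

In inverse form: demand p = 92 − 0.4q, supply p = 61 + 10q.
Competitive equilibrium: 92 − 0.4q = 61 + 10q → q* = 2.9808, p* = 90.8077.
For a per-unit tax t: Δq = t/10.4, so DWL = ½·t·(t/10.4) = t²/20.8.
At t = 11: DWL = 5.8173. At t = 21: DWL = 21.2019.
Increase = 21.2019 − 5.8173 = 15.38.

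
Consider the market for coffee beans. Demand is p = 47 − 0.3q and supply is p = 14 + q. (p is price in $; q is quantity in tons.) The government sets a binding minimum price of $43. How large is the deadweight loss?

Competitive equilibrium: 47 − 0.3q = 14 + q → q* = 25.3846, p* = 39.3846.
At the floor p = 43, quantity demanded = (47 − 43)/0.3 = 13.3333.
Sellers' marginal cost at q' = 13.3333: 14 + 1·13.3333 = 27.3333.
Δq = 25.3846 − 13.3333 = 12.0513; wedge = 43 − 27.3333 = 15.6667.
The triangle = ½ × 12.0513 × 15.6667 = $94.40.

$94.40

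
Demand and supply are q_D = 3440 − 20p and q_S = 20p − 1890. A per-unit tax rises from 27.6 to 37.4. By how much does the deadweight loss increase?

In inverse form: demand p = 172 − 0.05q, supply p = 94.5 + 0.05q.
Competitive equilibrium: 172 − 0.05q = 94.5 + 0.05q → q* = 775, p* = 133.25.
For a per-unit tax t: Δq = t/0.1, so DWL = ½·t·(t/0.1) = t²/0.2.
At t = 27.6: DWL = 3808.8. At t = 37.4: DWL = 6993.8.
Increase = 6993.8 − 3808.8 = 3185.

3185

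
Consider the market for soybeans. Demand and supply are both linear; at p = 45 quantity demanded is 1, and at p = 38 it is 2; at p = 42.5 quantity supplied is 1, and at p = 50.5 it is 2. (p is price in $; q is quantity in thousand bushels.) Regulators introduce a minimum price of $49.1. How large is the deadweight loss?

$4.25 thousand

Demand slope = (38 − 45)/(2 − 1) = −7, so p = 52 − 7q.
Supply slope = (50.5 − 42.5)/(2 − 1) = 8, so p = 34.5 + 8q.
Competitive equilibrium: 52 − 7q = 34.5 + 8q → q* = 1.1667, p* = 43.8333.
At the floor p = 49.1, quantity demanded = (52 − 49.1)/7 = 0.4143.
Sellers' marginal cost at q' = 0.4143: 34.5 + 8·0.4143 = 37.8144.
Δq = 1.1667 − 0.4143 = 0.7524; wedge = 49.1 − 37.8144 = 11.2856.
The triangle = ½ × 0.7524 × 11.2856 = $4.25 thousand.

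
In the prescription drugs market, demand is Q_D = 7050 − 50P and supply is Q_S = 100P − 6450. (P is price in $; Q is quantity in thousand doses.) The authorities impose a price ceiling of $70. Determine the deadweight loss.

In inverse form: demand P = 141 − 0.02Q, supply P = 64.5 + 0.01Q.
Competitive equilibrium: 141 − 0.02Q = 64.5 + 0.01Q → Q* = 2550, P* = 90.
At the ceiling P = 70, quantity supplied = (70 − 64.5)/0.01 = 550.
Willingness to pay at Q' = 550: 141 − 0.02·550 = 130.
ΔQ = 2550 − 550 = 2000; wedge = 130 − 70 = 60.
The triangle = ½ × 2000 × 60 = $60000 thousand.

$60000 thousand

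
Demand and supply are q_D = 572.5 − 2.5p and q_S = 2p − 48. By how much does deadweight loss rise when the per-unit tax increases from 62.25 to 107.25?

4237.50

In inverse form: demand p = 229 − 0.4q, supply p = 24 + 0.5q.
Competitive equilibrium: 229 − 0.4q = 24 + 0.5q → q* = 227.7778, p* = 137.8889.
For a per-unit tax t: Δq = t/0.9, so DWL = ½·t·(t/0.9) = t²/1.8.
At t = 62.25: DWL = 2152.813. At t = 107.25: DWL = 6390.313.
Increase = 6390.313 − 2152.813 = 4237.50.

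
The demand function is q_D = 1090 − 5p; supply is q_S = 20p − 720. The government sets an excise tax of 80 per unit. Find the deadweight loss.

In inverse form: demand p = 218 − 0.2q, supply p = 36 + 0.05q.
Competitive equilibrium: 218 − 0.2q = 36 + 0.05q → q* = 728, p* = 72.4.
With the tax, the buyer price exceeds the seller price by 80: (218 − 0.2q) − (36 + 0.05q) = 80 → q' = 408.
Δq = 728 − 408 = 320; the wedge equals the tax, 80.
The triangle = ½ × 320 × 80 = 12800.

12800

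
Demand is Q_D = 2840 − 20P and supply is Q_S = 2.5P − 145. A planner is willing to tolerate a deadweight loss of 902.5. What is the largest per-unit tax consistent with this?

28.5

In inverse form: demand P = 142 − 0.05Q, supply P = 58 + 0.4Q.
Competitive equilibrium: 142 − 0.05Q = 58 + 0.4Q → Q* = 186.6667, P* = 132.6667.
A tax t gives ΔQ = t/0.45 and wedge t, so DWL = t²/0.9.
t²/0.9 = 902.5 → t² = 812.25 → t = 28.5.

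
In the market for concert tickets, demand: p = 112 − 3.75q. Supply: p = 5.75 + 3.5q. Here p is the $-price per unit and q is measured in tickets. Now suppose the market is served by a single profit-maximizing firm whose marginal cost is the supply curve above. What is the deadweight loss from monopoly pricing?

Competitive equilibrium: 112 − 3.75q = 5.75 + 3.5q → q* = 14.6552, p* = 57.0431.
Marginal revenue: MR = 112 − 7.5q. Set MR = MC: 112 − 7.5q = 5.75 + 3.5q → q_m = 9.6591.
Price p_m = 112 − 3.75·9.6591 = 75.7784; MC(q_m) = 5.75 + 3.5·9.6591 = 39.5569.
Competitive q* = 14.6552, so Δq = 4.9961; wedge = 75.7784 − 39.5569 = 36.2215.
The triangle = ½ × 4.9961 × 36.2215 = $90.48.

$90.48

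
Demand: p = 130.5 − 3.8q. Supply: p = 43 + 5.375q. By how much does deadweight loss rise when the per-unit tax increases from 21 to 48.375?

103.50

Competitive equilibrium: 130.5 − 3.8q = 43 + 5.375q → q* = 9.5368, p* = 94.2602.
For a per-unit tax t: Δq = t/9.175, so DWL = ½·t·(t/9.175) = t²/18.35.
At t = 21: DWL = 24.033. At t = 48.375: DWL = 127.528.
Increase = 127.528 − 24.033 = 103.50.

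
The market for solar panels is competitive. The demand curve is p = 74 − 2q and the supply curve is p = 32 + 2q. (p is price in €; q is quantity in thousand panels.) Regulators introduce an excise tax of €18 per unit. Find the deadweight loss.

Competitive equilibrium: 74 − 2q = 32 + 2q → q* = 10.5, p* = 53.
With the tax, the buyer price exceeds the seller price by 18: (74 − 2q) − (32 + 2q) = 18 → q' = 6.
Δq = 10.5 − 6 = 4.5; the wedge equals the tax, 18.
The triangle = ½ × 4.5 × 18 = €40.50 thousand.

€40.50 thousand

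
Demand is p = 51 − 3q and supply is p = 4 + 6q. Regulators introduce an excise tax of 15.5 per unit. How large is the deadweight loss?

Competitive equilibrium: 51 − 3q = 4 + 6q → q* = 5.2222, p* = 35.3333.
With the tax, the buyer price exceeds the seller price by 15.5: (51 − 3q) − (4 + 6q) = 15.5 → q' = 3.5.
Δq = 5.2222 − 3.5 = 1.7222; the wedge equals the tax, 15.5.
The triangle = ½ × 1.7222 × 15.5 = 13.35.

13.35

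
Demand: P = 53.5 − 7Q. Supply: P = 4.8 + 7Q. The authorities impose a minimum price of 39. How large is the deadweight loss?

Competitive equilibrium: 53.5 − 7Q = 4.8 + 7Q → Q* = 3.4786, P* = 29.15.
At the floor P = 39, quantity demanded = (53.5 − 39)/7 = 2.0714.
Sellers' marginal cost at Q' = 2.0714: 4.8 + 7·2.0714 = 19.2998.
ΔQ = 3.4786 − 2.0714 = 1.4072; wedge = 39 − 19.2998 = 19.7002.
Deadweight loss = ½ × 1.4072 × 19.7002 = 13.86.

13.86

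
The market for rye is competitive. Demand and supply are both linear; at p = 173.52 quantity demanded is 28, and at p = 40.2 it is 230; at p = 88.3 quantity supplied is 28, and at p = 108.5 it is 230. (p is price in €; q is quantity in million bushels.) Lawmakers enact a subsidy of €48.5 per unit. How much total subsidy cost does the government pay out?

Demand slope = (40.2 − 173.52)/(230 − 28) = −0.66, so p = 192 − 0.66q.
Supply slope = (108.5 − 88.3)/(230 − 28) = 0.1, so p = 85.5 + 0.1q.
Competitive equilibrium: 192 − 0.66q = 85.5 + 0.1q → q* = 140.1316, p* = 99.5132.
The subsidy lowers effective supply by 48.5: p = 37 + 0.1q.
New quantity: 192 − 0.66q = 37 + 0.1q → q' = 203.9474.
Total subsidy cost = 48.5 × 203.9474 = €9891.45 million.

€9891.45 million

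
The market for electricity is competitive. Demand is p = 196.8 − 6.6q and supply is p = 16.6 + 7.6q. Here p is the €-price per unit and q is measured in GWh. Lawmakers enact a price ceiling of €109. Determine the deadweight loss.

€2.01

Competitive equilibrium: 196.8 − 6.6q = 16.6 + 7.6q → q* = 12.6901, p* = 113.0451.
At the ceiling p = 109, quantity supplied = (109 − 16.6)/7.6 = 12.1579.
Willingness to pay at q' = 12.1579: 196.8 − 6.6·12.1579 = 116.5579.
Δq = 12.6901 − 12.1579 = 0.5322; wedge = 116.5579 − 109 = 7.5579.
The triangle = ½ × 0.5322 × 7.5579 = €2.01.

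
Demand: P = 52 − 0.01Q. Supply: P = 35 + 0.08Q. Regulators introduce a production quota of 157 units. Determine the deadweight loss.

45.76

Competitive equilibrium: 52 − 0.01Q = 35 + 0.08Q → Q* = 188.8889, P* = 50.1111.
At Q = 157: demand price = 52 − 0.01·157 = 50.43; supply price = 35 + 0.08·157 = 47.56.
ΔQ = 188.8889 − 157 = 31.8889; wedge = 50.43 − 47.56 = 2.87.
Deadweight loss = ½ × 31.8889 × 2.87 = 45.76.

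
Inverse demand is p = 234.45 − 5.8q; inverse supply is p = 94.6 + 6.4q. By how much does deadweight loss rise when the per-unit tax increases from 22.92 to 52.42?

Competitive equilibrium: 234.45 − 5.8q = 94.6 + 6.4q → q* = 11.4631, p* = 167.9639.
For a per-unit tax t: Δq = t/12.2, so DWL = ½·t·(t/12.2) = t²/24.4.
At t = 22.92: DWL = 21.53. At t = 52.42: DWL = 112.617.
Increase = 112.617 − 21.53 = 91.09.

91.09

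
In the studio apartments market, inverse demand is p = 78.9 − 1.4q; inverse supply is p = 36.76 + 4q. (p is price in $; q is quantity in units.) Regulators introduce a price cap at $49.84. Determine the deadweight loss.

Competitive equilibrium: 78.9 − 1.4q = 36.76 + 4q → q* = 7.8037, p* = 67.9748.
At the ceiling p = 49.84, quantity supplied = (49.84 − 36.76)/4 = 3.27.
Willingness to pay at q' = 3.27: 78.9 − 1.4·3.27 = 74.322.
Δq = 7.8037 − 3.27 = 4.5337; wedge = 74.322 − 49.84 = 24.482.
The triangle = ½ × 4.5337 × 24.482 = $55.50.

$55.50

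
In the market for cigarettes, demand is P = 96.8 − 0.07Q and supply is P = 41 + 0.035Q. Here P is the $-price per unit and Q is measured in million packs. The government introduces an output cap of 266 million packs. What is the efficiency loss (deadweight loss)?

$3698.75 million

Competitive equilibrium: 96.8 − 0.07Q = 41 + 0.035Q → Q* = 531.4286, P* = 59.6.
At Q = 266: demand price = 96.8 − 0.07·266 = 78.18; supply price = 41 + 0.035·266 = 50.31.
ΔQ = 531.4286 − 266 = 265.4286; wedge = 78.18 − 50.31 = 27.87.
Deadweight loss = ½ × 265.4286 × 27.87 = $3698.75 million.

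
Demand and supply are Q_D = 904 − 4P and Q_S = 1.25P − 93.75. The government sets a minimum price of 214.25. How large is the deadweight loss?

4920.34

In inverse form: demand P = 226 − 0.25Q, supply P = 75 + 0.8Q.
Competitive equilibrium: 226 − 0.25Q = 75 + 0.8Q → Q* = 143.8095, P* = 190.0476.
At the floor P = 214.25, quantity demanded = (226 − 214.25)/0.25 = 47.
Sellers' marginal cost at Q' = 47: 75 + 0.8·47 = 112.6.
ΔQ = 143.8095 − 47 = 96.8095; wedge = 214.25 − 112.6 = 101.65.
Welfare loss = ½ × 96.8095 × 101.65 = 4920.34.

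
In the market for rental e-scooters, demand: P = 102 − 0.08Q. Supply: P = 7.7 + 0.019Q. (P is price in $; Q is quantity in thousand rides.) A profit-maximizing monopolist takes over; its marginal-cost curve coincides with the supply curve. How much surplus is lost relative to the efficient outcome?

Competitive equilibrium: 102 − 0.08Q = 7.7 + 0.019Q → Q* = 952.52525, P* = 25.79798.
Marginal revenue: MR = 102 − 0.16Q. Set MR = MC: 102 − 0.16Q = 7.7 + 0.019Q → Q_m = 526.81564.
Price P_m = 102 − 0.08·526.81564 = 59.85475; MC(Q_m) = 7.7 + 0.019·526.81564 = 17.7095.
Competitive Q* = 952.52525, so ΔQ = 425.70961; wedge = 59.85475 − 17.7095 = 42.14525.
Welfare loss = ½ × 425.70961 × 42.14525 = $8970.82 thousand.

$8970.82 thousand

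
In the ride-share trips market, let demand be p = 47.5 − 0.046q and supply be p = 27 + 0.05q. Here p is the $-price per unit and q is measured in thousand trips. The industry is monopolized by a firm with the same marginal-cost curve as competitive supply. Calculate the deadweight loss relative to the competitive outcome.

Competitive equilibrium: 47.5 − 0.046q = 27 + 0.05q → q* = 213.5417, p* = 37.6771.
Marginal revenue: MR = 47.5 − 0.092q. Set MR = MC: 47.5 − 0.092q = 27 + 0.05q → q_m = 144.3662.
Price p_m = 47.5 − 0.046·144.3662 = 40.8592; MC(q_m) = 27 + 0.05·144.3662 = 34.2183.
Competitive q* = 213.5417, so Δq = 69.1755; wedge = 40.8592 − 34.2183 = 6.6409.
The triangle = ½ × 69.1755 × 6.6409 = $229.69 thousand.

$229.69 thousand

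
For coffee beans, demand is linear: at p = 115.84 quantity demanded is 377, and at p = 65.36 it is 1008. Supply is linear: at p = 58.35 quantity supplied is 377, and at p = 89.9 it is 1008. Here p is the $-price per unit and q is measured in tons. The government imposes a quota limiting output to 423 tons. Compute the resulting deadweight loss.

Demand slope = (65.36 − 115.84)/(1008 − 377) = −0.08, so p = 146 − 0.08q.
Supply slope = (89.9 − 58.35)/(1008 − 377) = 0.05, so p = 39.5 + 0.05q.
Competitive equilibrium: 146 − 0.08q = 39.5 + 0.05q → q* = 819.2308, p* = 80.4615.
At q = 423: demand price = 146 − 0.08·423 = 112.16; supply price = 39.5 + 0.05·423 = 60.65.
Δq = 819.2308 − 423 = 396.2308; wedge = 112.16 − 60.65 = 51.51.
Welfare loss = ½ × 396.2308 × 51.51 = $10204.92.

$10204.92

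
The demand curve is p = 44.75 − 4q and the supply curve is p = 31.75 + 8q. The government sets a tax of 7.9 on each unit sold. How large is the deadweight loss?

Competitive equilibrium: 44.75 − 4q = 31.75 + 8q → q* = 1.0833, p* = 40.4167.
With the tax, the buyer price exceeds the seller price by 7.9: (44.75 − 4q) − (31.75 + 8q) = 7.9 → q' = 0.425.
Δq = 1.0833 − 0.425 = 0.6583; the wedge equals the tax, 7.9.
Deadweight loss = ½ × 0.6583 × 7.9 = 2.60.

2.60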